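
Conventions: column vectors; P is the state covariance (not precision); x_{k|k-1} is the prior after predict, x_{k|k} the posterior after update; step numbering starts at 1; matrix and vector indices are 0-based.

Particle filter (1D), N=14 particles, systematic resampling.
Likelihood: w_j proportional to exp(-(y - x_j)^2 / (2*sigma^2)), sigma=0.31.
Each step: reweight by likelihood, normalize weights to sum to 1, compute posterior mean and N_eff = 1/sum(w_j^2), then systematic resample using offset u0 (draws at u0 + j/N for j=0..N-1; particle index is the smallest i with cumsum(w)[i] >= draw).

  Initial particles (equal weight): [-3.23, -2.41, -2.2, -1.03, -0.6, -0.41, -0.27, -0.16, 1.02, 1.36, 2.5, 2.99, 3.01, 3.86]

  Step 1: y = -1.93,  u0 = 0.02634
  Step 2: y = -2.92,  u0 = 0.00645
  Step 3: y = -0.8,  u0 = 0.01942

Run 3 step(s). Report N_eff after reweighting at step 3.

N_eff = 5.6797

step 1: w=[0.0002, 0.3013, 0.6837, 0.0148, 0.0001, 0.0000, 0.0000, 0.0000, 0.0000, 0.0000, 0.0000, 0.0000, 0.0000, 0.0000]  mean=-2.2460  Neff=1.7908  idx=[1, 1, 1, 1, 2, 2, 2, 2, 2, 2, 2, 2, 2, 2]
step 2: w=[0.1513, 0.1513, 0.1513, 0.1513, 0.0395, 0.0395, 0.0395, 0.0395, 0.0395, 0.0395, 0.0395, 0.0395, 0.0395, 0.0395]  mean=-2.3271  Neff=9.3304  idx=[0, 0, 0, 1, 1, 2, 2, 3, 3, 5, 6, 8, 10, 12]
step 3: w=[0.0070, 0.0070, 0.0070, 0.0070, 0.0070, 0.0070, 0.0070, 0.0070, 0.0070, 0.1874, 0.1874, 0.1874, 0.1874, 0.1874]  mean=-2.2132  Neff=5.6797  idx=[2, 9, 9, 9, 10, 10, 11, 11, 11, 12, 12, 12, 13, 13]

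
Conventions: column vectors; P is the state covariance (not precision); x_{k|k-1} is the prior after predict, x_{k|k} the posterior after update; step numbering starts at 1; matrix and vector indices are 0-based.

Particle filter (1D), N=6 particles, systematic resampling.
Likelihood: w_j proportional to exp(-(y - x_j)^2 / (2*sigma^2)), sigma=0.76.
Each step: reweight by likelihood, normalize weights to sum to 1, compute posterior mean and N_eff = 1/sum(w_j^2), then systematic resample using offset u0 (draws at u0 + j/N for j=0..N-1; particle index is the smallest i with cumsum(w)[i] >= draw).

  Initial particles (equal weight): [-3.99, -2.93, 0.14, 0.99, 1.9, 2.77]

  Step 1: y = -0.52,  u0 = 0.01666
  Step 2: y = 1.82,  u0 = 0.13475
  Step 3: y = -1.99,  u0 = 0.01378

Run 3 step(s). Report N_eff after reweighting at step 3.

N_eff = 2.1882

step 1: w=[0.0000, 0.0078, 0.8187, 0.1658, 0.0075, 0.0001]  mean=0.2703  Neff=1.4329  idx=[2, 2, 2, 2, 2, 3]
step 2: w=[0.0882, 0.0882, 0.0882, 0.0882, 0.0882, 0.5591]  mean=0.6152  Neff=2.8453  idx=[1, 3, 5, 5, 5, 5]
step 3: w=[0.4778, 0.4778, 0.0111, 0.0111, 0.0111, 0.0111]  mean=0.1778  Neff=2.1882  idx=[0, 0, 0, 1, 1, 1]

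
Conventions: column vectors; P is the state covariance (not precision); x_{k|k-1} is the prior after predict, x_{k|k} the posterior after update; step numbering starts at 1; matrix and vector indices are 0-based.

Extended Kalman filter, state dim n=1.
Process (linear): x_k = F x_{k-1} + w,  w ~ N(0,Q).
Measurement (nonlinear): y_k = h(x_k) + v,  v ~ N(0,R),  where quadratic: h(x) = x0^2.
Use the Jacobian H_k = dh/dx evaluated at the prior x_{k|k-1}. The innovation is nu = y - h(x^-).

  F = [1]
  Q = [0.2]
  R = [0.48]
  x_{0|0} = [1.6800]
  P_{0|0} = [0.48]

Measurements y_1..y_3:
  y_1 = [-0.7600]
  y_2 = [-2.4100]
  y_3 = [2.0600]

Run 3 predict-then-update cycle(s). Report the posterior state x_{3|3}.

x_post = [-1.0157]

step 1: x^-=[1.6800]  P^-=[0.6800]  H_jac=[3.3600]  S=[8.1569]  K=[0.2801]  nu=[-3.5824]  x^+=[0.6766]  P^+=[0.0400]
step 2: x^-=[0.6766]  P^-=[0.2400]  H_jac=[1.3531]  S=[0.9194]  K=[0.3532]  nu=[-2.8677]  x^+=[-0.3364]  P^+=[0.1253]
step 3: x^-=[-0.3364]  P^-=[0.3253]  H_jac=[-0.6728]  S=[0.6272]  K=[-0.3489]  nu=[1.9468]  x^+=[-1.0157]  P^+=[0.2489]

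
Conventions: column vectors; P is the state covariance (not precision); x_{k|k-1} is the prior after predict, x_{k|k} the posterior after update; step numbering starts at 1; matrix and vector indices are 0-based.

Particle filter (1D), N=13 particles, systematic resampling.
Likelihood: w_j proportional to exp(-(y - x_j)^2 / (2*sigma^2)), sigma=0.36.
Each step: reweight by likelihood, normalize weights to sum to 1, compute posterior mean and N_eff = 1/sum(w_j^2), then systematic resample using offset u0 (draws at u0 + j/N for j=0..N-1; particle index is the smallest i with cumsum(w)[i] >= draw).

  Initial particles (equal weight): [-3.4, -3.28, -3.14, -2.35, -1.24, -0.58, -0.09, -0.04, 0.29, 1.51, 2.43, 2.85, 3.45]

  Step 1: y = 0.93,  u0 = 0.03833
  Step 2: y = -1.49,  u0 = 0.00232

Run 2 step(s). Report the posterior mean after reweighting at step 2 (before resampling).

post_mean = -0.0150

step 1: w=[0.0000, 0.0000, 0.0000, 0.0000, 0.0000, 0.0003, 0.0345, 0.0506, 0.3930, 0.5213, 0.0003, 0.0000, 0.0000]  mean=0.8966  Neff=2.3259  idx=[7, 8, 8, 8, 8, 8, 9, 9, 9, 9, 9, 9, 9]
step 2: w=[0.9243, 0.0151, 0.0151, 0.0151, 0.0151, 0.0151, 0.0000, 0.0000, 0.0000, 0.0000, 0.0000, 0.0000, 0.0000]  mean=-0.0150  Neff=1.1688  idx=[0, 0, 0, 0, 0, 0, 0, 0, 0, 0, 0, 0, 1]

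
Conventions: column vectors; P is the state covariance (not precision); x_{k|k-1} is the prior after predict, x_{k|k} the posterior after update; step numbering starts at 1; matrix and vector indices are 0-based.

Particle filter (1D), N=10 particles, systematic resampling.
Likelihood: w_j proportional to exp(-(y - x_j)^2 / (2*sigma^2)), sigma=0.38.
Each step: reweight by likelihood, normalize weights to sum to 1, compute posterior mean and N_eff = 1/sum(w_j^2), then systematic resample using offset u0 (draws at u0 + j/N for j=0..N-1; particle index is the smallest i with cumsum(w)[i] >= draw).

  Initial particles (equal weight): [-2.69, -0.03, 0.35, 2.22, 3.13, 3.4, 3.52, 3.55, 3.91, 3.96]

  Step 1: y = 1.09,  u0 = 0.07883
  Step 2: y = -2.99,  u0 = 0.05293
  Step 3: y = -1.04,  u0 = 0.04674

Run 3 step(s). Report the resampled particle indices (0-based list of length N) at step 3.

step 1: w=[0.0000, 0.0742, 0.8572, 0.0686, 0.0000, 0.0000, 0.0000, 0.0000, 0.0000, 0.0000]  mean=0.4501  Neff=1.3422  idx=[2, 2, 2, 2, 2, 2, 2, 2, 2, 3]
step 2: w=[0.1111, 0.1111, 0.1111, 0.1111, 0.1111, 0.1111, 0.1111, 0.1111, 0.1111, 0.0000]  mean=0.3500  Neff=9.0000  idx=[0, 1, 2, 3, 4, 4, 5, 6, 7, 8]
step 3: w=[0.1000, 0.1000, 0.1000, 0.1000, 0.1000, 0.1000, 0.1000, 0.1000, 0.1000, 0.1000]  mean=0.3500  Neff=10.0000  idx=[0, 1, 2, 3, 4, 5, 6, 7, 8, 9]

resampled_idx = [0, 1, 2, 3, 4, 5, 6, 7, 8, 9]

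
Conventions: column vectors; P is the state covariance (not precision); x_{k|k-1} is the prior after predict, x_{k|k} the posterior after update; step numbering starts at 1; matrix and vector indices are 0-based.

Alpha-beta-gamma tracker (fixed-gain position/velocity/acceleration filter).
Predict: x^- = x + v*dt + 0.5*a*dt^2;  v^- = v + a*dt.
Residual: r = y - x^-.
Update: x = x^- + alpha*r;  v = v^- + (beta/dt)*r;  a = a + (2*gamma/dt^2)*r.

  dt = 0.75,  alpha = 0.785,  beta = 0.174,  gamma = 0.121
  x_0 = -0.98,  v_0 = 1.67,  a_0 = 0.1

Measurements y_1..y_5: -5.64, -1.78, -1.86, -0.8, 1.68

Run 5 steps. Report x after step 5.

step 1: x_pred=0.3006  r=-5.9406  x^+=-4.3628  v^+=0.3668  a^+=-2.4558
step 2: x_pred=-4.7784  r=2.9984  x^+=-2.4247  v^+=-0.7794  a^+=-1.1658
step 3: x_pred=-3.3371  r=1.4771  x^+=-2.1776  v^+=-1.3111  a^+=-0.5303
step 4: x_pred=-3.3101  r=2.5101  x^+=-1.3397  v^+=-1.1265  a^+=0.5496
step 5: x_pred=-2.0300  r=3.7100  x^+=0.8824  v^+=0.1464  a^+=2.1457

x_post = 0.8824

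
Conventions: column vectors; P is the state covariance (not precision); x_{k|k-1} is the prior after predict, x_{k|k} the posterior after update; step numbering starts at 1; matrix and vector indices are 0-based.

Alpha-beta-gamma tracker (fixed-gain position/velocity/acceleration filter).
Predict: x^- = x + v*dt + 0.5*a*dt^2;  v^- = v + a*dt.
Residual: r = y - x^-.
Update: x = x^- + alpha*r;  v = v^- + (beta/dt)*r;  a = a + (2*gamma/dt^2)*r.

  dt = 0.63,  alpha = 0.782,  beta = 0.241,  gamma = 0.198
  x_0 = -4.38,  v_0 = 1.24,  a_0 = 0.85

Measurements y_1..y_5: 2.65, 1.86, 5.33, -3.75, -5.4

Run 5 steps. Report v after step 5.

step 1: x_pred=-3.4301  r=6.0801  x^+=1.3245  v^+=4.1014  a^+=6.9163
step 2: x_pred=5.2810  r=-3.4210  x^+=2.6058  v^+=7.1500  a^+=3.5031
step 3: x_pred=7.8055  r=-2.4755  x^+=5.8697  v^+=8.4100  a^+=1.0333
step 4: x_pred=11.3730  r=-15.1230  x^+=-0.4532  v^+=3.2758  a^+=-14.0555
step 5: x_pred=-1.1787  r=-4.2213  x^+=-4.4798  v^+=-7.1939  a^+=-18.2672

v_post = -7.1939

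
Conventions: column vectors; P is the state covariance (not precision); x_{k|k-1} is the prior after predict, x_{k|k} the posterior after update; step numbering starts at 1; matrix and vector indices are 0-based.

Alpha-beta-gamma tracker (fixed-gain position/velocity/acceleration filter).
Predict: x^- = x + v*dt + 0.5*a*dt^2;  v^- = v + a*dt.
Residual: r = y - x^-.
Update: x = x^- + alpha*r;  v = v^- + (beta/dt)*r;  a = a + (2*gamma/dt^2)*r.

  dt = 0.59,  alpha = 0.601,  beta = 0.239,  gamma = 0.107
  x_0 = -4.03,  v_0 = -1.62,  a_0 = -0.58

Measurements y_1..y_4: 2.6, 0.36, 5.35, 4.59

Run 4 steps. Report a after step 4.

a_post = 2.2570

step 1: x_pred=-5.0867  r=7.6867  x^+=-0.4670  v^+=1.1516  a^+=4.1456
step 2: x_pred=0.9340  r=-0.5740  x^+=0.5890  v^+=3.3650  a^+=3.7927
step 3: x_pred=3.2345  r=2.1155  x^+=4.5059  v^+=6.4596  a^+=5.0933
step 4: x_pred=9.2036  r=-4.6136  x^+=6.4308  v^+=7.5958  a^+=2.2570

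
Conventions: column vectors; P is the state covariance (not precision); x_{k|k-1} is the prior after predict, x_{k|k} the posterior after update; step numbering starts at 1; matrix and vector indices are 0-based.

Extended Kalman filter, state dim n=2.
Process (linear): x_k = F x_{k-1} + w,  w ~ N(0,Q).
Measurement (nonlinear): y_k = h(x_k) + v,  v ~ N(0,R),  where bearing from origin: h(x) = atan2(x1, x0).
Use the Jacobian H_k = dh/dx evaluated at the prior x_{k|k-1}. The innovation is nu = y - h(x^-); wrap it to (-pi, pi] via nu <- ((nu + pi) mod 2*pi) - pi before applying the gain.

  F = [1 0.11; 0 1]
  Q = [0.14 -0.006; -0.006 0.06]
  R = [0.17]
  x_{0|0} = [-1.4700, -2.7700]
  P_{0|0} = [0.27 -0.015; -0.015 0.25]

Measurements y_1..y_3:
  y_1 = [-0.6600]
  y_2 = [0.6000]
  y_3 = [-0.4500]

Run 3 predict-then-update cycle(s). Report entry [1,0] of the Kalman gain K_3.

step 1: x^-=[-1.7747, -2.7700]  P^-=[0.4097 0.0065; 0.0065 0.3100]  H_jac=[0.2559 -0.1640]  S=[0.2046]  K=[0.5073; -0.2403]  nu=[1.4806]  x^+=[-1.0236, -3.1258]  P^+=[0.3571 0.0314; 0.0314 0.2982]
step 2: x^-=[-1.3675, -3.1258]  P^-=[0.5076 0.0582; 0.0582 0.3582]  H_jac=[0.2685 -0.1175]  S=[0.2079]  K=[0.6228; -0.1272]  nu=[2.5832]  x^+=[0.2413, -3.4543]  P^+=[0.4270 0.0747; 0.0747 0.3548]
step 3: x^-=[-0.1386, -3.4543]  P^-=[0.5877 0.1077; 0.1077 0.4148]  H_jac=[0.2890 -0.0116]  S=[0.2184]  K=[0.7719; 0.1205]  nu=[1.1609]  x^+=[0.7575, -3.3144]  P^+=[0.4575 0.0874; 0.0874 0.4116]

K[1,0] = 0.1205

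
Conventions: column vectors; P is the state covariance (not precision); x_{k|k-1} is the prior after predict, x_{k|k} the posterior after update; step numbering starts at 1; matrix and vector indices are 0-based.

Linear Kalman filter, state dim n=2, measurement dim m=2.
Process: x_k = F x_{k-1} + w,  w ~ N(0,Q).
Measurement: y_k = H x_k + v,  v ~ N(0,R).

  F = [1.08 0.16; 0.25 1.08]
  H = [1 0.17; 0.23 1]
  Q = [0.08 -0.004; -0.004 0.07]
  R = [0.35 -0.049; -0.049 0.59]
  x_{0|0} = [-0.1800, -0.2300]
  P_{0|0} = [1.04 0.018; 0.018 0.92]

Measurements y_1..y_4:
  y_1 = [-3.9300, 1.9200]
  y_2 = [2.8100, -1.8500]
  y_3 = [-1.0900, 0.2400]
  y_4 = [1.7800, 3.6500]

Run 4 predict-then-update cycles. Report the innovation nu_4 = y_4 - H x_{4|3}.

step 1: x^-=[-0.2312, -0.2934]  P^-=[1.3228 0.4575; 0.4575 1.2178]  S=[1.8636 0.9377; 0.9377 2.0882]  K=[0.7338 0.0353; 0.0488 0.6116]  nu=[-3.6489, 2.2666]  x^+=[-2.8289, 0.9147]  P^+=[0.2682 -0.0768; -0.0768 0.3761]
step 2: x^-=[-2.9088, 0.2807]  P^-=[0.3759 0.0407; 0.0407 0.4840]  S=[0.7537 0.1620; 0.1620 1.1126]  K=[0.4989 0.0416; 0.0701 0.4332]  nu=[5.6711, -1.4616]  x^+=[-0.1402, 0.0447]  P^+=[0.1796 -0.0412; -0.0412 0.2616]
step 3: x^-=[-0.1443, 0.0133]  P^-=[0.2819 0.0400; 0.0400 0.3642]  S=[0.6561 0.1193; 0.1193 0.9875]  K=[0.4302 0.0542; 0.0885 0.3674]  nu=[-0.9480, 0.2599]  x^+=[-0.5380, 0.0248]  P^+=[0.1520 -0.0241; -0.0241 0.2180]
step 4: x^-=[-0.5771, -0.1077]  P^-=[0.2546 0.0457; 0.0457 0.3207]  S=[0.6294 0.1115; 0.1115 0.9452]  K=[0.4058 0.0624; 0.0992 0.3387]  nu=[2.3754, 3.8904]  x^+=[0.6295, 1.4457]  P^+=[0.1416 -0.0157; -0.0157 0.1986]

innov = [2.3754, 3.8904]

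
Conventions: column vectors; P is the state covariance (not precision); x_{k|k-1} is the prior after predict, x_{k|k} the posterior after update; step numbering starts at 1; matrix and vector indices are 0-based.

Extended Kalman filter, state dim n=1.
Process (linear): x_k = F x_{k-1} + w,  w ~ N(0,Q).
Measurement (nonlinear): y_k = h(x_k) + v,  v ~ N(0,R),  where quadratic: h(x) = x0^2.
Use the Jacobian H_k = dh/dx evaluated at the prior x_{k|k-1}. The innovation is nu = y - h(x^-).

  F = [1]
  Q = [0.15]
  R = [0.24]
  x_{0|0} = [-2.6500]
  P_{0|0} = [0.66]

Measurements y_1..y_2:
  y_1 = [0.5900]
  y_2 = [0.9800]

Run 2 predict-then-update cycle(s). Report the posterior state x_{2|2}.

x_post = [-1.1217]

step 1: x^-=[-2.6500]  P^-=[0.8100]  H_jac=[-5.3000]  S=[22.9929]  K=[-0.1867]  nu=[-6.4325]  x^+=[-1.4490]  P^+=[0.0085]
step 2: x^-=[-1.4490]  P^-=[0.1585]  H_jac=[-2.8980]  S=[1.5707]  K=[-0.2923]  nu=[-1.1196]  x^+=[-1.1217]  P^+=[0.0242]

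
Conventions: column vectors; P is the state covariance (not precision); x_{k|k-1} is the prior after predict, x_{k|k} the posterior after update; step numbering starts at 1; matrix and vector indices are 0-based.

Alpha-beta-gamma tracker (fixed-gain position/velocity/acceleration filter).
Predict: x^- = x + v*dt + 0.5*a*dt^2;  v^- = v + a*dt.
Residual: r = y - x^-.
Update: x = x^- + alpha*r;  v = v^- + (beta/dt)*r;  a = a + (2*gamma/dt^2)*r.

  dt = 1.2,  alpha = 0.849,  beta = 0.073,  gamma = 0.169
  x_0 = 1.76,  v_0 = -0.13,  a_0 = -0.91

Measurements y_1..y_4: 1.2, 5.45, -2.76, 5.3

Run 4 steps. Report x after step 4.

x_post = 3.8821

step 1: x_pred=0.9488  r=0.2512  x^+=1.1621  v^+=-1.2067  a^+=-0.8510
step 2: x_pred=-0.8987  r=6.3487  x^+=4.4913  v^+=-1.8417  a^+=0.6392
step 3: x_pred=2.7414  r=-5.5014  x^+=-1.9293  v^+=-1.4094  a^+=-0.6522
step 4: x_pred=-4.0902  r=9.3902  x^+=3.8821  v^+=-1.6208  a^+=1.5519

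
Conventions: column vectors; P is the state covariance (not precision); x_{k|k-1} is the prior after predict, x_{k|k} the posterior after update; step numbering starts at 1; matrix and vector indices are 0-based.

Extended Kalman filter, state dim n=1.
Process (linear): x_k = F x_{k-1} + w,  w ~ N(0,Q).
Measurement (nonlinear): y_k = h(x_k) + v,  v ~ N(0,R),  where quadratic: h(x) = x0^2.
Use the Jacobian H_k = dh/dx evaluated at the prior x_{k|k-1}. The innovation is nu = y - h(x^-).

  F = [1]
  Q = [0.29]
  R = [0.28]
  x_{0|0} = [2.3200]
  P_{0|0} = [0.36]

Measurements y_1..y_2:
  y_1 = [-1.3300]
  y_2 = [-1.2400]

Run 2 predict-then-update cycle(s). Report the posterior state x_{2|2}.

step 1: x^-=[2.3200]  P^-=[0.6500]  H_jac=[4.6400]  S=[14.2742]  K=[0.2113]  nu=[-6.7124]  x^+=[0.9017]  P^+=[0.0128]
step 2: x^-=[0.9017]  P^-=[0.3028]  H_jac=[1.8035]  S=[1.2647]  K=[0.4317]  nu=[-2.0531]  x^+=[0.0154]  P^+=[0.0670]

x_post = [0.0154]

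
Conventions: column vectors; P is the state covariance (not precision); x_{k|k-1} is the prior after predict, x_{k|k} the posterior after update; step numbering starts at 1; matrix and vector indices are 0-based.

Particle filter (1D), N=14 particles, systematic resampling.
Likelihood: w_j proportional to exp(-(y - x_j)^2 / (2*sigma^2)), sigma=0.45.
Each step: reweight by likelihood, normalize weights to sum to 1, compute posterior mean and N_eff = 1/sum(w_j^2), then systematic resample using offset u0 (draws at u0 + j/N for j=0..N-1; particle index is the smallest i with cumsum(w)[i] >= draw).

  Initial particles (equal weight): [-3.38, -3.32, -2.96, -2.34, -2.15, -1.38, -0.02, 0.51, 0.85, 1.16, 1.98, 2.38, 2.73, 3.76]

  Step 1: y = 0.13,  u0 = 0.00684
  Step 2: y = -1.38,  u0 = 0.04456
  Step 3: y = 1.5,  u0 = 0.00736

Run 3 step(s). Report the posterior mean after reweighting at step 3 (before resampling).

step 1: w=[0.0000, 0.0000, 0.0000, 0.0000, 0.0000, 0.0018, 0.4728, 0.3499, 0.1390, 0.0364, 0.0001, 0.0000, 0.0000, 0.0000]  mean=0.3271  Neff=2.7276  idx=[6, 6, 6, 6, 6, 6, 6, 7, 7, 7, 7, 7, 8, 8]
step 2: w=[0.1414, 0.1414, 0.1414, 0.1414, 0.1414, 0.1414, 0.1414, 0.0020, 0.0020, 0.0020, 0.0020, 0.0020, 0.0001, 0.0001]  mean=-0.0146  Neff=7.1437  idx=[0, 0, 1, 1, 2, 2, 3, 3, 4, 4, 5, 5, 6, 6]
step 3: w=[0.0714, 0.0714, 0.0714, 0.0714, 0.0714, 0.0714, 0.0714, 0.0714, 0.0714, 0.0714, 0.0714, 0.0714, 0.0714, 0.0714]  mean=-0.0200  Neff=14.0000  idx=[0, 1, 2, 3, 4, 5, 6, 7, 8, 9, 10, 11, 12, 13]

post_mean = -0.0200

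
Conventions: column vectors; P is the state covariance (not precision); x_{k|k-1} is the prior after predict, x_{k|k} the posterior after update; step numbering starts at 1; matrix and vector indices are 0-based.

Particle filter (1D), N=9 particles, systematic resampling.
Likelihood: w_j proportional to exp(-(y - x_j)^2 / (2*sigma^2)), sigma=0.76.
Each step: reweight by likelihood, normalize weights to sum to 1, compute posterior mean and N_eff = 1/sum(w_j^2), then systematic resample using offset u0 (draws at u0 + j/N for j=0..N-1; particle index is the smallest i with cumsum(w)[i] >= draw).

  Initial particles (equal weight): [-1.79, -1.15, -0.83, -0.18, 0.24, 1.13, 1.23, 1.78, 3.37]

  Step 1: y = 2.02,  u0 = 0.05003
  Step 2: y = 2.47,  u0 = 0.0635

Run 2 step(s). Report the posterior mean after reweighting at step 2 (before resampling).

post_mean = 1.8011

step 1: w=[0.0000, 0.0001, 0.0004, 0.0065, 0.0277, 0.2167, 0.2506, 0.4092, 0.0888]  mean=1.5859  Neff=3.4975  idx=[5, 5, 6, 6, 6, 7, 7, 7, 8]
step 2: w=[0.0571, 0.0571, 0.0714, 0.0714, 0.0714, 0.1791, 0.1791, 0.1791, 0.1341]  mean=1.8011  Neff=7.3505  idx=[1, 2, 4, 5, 6, 6, 7, 7, 8]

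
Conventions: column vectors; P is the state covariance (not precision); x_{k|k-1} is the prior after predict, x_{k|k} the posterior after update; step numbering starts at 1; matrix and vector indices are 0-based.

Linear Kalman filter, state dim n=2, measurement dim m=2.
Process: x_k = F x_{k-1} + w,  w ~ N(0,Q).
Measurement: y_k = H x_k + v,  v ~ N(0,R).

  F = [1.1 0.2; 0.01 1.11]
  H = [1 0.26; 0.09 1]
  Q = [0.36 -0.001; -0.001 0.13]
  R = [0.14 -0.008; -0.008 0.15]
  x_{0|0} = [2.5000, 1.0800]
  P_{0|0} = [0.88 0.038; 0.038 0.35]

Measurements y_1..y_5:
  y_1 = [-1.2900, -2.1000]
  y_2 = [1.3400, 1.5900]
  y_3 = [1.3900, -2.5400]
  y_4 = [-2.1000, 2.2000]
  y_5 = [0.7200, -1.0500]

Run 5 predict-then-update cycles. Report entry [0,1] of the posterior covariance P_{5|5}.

P_post[0,1] = -0.0306

step 1: x^-=[2.9660, 1.2238]  P^-=[1.4555 0.1329; 0.1329 0.5622]  S=[1.7026 0.4051; 0.4051 0.7479]  K=[0.9083 -0.1392; -0.0216 0.7794]  nu=[-4.5742, -3.5907]  x^+=[-0.6888, -1.4760]  P^+=[0.1388 -0.0406; -0.0406 0.1207]
step 2: x^-=[-1.0529, -1.6453]  P^-=[0.5149 -0.0224; -0.0224 0.2779]  S=[0.6621 0.0877; 0.0877 0.4280]  K=[0.7828 -0.1044; -0.0103 0.6466]  nu=[2.8207, 3.3300]  x^+=[0.8075, 0.4789]  P^+=[0.1189 -0.0326; -0.0326 0.1000]
step 3: x^-=[0.9840, 0.5396]  P^-=[0.4935 -0.0174; -0.0174 0.2525]  S=[0.6416 0.0843; 0.0843 0.4034]  K=[0.7747 -0.0948; -0.0067 0.6235]  nu=[0.2657, -3.1682]  x^+=[1.4903, -1.4375]  P^+=[0.1173 -0.0310; -0.0310 0.0964]
step 4: x^-=[1.3518, -1.5808]  P^-=[0.4921 -0.0162; -0.0162 0.2481]  S=[0.6405 0.0842; 0.0842 0.3991]  K=[0.7740 -0.0929; -0.0060 0.6191]  nu=[-3.0408, 3.6591]  x^+=[-1.3418, 0.7029]  P^+=[0.1171 -0.0307; -0.0307 0.0957]
step 5: x^-=[-1.3355, 0.7668]  P^-=[0.4920 -0.0160; -0.0160 0.2472]  S=[0.6404 0.0842; 0.0842 0.3983]  K=[0.7739 -0.0926; -0.0059 0.6183]  nu=[1.8561, -1.6966]  x^+=[0.2581, -0.2931]  P^+=[0.1171 -0.0306; -0.0306 0.0955]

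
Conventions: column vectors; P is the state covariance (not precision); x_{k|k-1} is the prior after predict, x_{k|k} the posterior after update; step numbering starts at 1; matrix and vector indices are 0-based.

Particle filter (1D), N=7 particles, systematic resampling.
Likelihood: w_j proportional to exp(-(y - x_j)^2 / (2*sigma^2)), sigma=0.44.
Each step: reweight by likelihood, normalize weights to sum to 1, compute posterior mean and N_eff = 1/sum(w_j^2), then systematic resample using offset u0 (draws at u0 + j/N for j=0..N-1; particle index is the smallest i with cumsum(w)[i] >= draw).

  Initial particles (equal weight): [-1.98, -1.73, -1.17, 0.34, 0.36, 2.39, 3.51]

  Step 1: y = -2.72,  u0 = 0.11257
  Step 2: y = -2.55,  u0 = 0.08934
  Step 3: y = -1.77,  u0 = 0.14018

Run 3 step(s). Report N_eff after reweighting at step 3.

step 1: w=[0.7487, 0.2450, 0.0062, 0.0000, 0.0000, 0.0000, 0.0000]  mean=-1.9137  Neff=1.6111  idx=[0, 0, 0, 0, 0, 1, 1]
step 2: w=[0.1720, 0.1720, 0.1720, 0.1720, 0.1720, 0.0701, 0.0701]  mean=-1.9450  Neff=6.3419  idx=[0, 1, 2, 3, 3, 4, 6]
step 3: w=[0.1405, 0.1405, 0.1405, 0.1405, 0.1405, 0.1405, 0.1568]  mean=-1.9408  Neff=6.9889  idx=[0, 2, 3, 4, 5, 6, 6]

N_eff = 6.9889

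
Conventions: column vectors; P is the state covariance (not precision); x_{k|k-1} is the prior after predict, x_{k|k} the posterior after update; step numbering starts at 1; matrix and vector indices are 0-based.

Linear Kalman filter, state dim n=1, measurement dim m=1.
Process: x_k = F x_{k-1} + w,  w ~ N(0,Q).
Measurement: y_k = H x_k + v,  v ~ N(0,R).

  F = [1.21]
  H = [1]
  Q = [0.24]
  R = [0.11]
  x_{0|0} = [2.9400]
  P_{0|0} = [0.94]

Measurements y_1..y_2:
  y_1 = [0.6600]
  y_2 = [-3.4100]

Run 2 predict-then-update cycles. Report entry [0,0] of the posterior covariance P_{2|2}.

P_post[0,0] = 0.0858

step 1: x^-=[3.5574]  P^-=[1.6163]  S=[1.7263]  K=[0.9363]  nu=[-2.8974]  x^+=[0.8446]  P^+=[0.1030]
step 2: x^-=[1.0220]  P^-=[0.3908]  S=[0.5008]  K=[0.7803]  nu=[-4.4320]  x^+=[-2.4365]  P^+=[0.0858]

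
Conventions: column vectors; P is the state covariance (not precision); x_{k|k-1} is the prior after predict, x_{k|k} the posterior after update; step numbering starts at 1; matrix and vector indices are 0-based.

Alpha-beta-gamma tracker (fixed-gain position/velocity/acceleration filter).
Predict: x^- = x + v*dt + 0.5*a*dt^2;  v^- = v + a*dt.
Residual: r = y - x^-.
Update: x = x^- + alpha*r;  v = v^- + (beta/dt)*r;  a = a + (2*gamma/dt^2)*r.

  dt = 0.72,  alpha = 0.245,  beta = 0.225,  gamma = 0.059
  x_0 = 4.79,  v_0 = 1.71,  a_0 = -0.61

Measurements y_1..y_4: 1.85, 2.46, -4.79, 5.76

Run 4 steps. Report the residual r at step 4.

resid = 10.0169

step 1: x_pred=5.8631  r=-4.0131  x^+=4.8799  v^+=0.0167  a^+=-1.5235
step 2: x_pred=4.4970  r=-2.0370  x^+=3.9980  v^+=-1.7168  a^+=-1.9871
step 3: x_pred=2.2468  r=-7.0368  x^+=0.5228  v^+=-5.3465  a^+=-3.5889
step 4: x_pred=-4.2569  r=10.0169  x^+=-1.8028  v^+=-4.8002  a^+=-1.3088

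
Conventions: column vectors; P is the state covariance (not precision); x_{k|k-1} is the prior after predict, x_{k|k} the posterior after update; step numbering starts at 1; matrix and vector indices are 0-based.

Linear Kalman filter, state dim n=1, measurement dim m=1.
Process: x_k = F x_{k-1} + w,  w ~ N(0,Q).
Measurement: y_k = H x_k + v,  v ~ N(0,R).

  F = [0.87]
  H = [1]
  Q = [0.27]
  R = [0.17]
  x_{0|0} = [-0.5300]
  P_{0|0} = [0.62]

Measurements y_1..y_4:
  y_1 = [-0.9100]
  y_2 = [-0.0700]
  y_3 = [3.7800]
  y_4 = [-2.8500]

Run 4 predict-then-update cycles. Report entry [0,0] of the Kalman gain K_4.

K[0,0] = 0.6776

step 1: x^-=[-0.4611]  P^-=[0.7393]  S=[0.9093]  K=[0.8130]  nu=[-0.4489]  x^+=[-0.8261]  P^+=[0.1382]
step 2: x^-=[-0.7187]  P^-=[0.3746]  S=[0.5446]  K=[0.6879]  nu=[0.6487]  x^+=[-0.2725]  P^+=[0.1169]
step 3: x^-=[-0.2371]  P^-=[0.3585]  S=[0.5285]  K=[0.6783]  nu=[4.0171]  x^+=[2.4879]  P^+=[0.1153]
step 4: x^-=[2.1644]  P^-=[0.3573]  S=[0.5273]  K=[0.6776]  nu=[-5.0144]  x^+=[-1.2333]  P^+=[0.1152]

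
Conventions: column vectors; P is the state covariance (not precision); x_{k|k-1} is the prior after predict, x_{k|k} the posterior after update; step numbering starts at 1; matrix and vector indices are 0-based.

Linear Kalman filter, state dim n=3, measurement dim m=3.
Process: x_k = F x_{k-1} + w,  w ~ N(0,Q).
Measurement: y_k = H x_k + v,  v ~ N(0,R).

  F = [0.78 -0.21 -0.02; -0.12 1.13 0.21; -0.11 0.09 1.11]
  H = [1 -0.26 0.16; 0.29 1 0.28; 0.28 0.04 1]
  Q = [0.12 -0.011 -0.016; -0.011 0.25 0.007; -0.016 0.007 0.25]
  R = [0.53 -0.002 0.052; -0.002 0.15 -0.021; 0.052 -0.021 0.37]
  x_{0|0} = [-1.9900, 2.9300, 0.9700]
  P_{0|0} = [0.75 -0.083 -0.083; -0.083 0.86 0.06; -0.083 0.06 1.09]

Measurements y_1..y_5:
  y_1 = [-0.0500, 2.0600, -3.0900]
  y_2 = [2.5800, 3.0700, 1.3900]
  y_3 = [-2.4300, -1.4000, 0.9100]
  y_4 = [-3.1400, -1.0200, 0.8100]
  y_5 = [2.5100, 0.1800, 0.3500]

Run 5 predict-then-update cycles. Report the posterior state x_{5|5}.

step 1: x^-=[-2.1869, 3.7534, 1.5593]  P^-=[0.6449 -0.3829 -0.2147; -0.3829 1.4622 0.4590; -0.2147 0.4590 1.6429]  S=[1.4081 -0.5056 0.1521; -0.5056 1.7953 0.8233; 0.1521 0.8233 1.9738]  K=[0.5299 0.0456 -0.0849; -0.1776 0.8316 -0.1253; -0.1027 0.0898 0.7817]  nu=[2.8633, -1.4958, -4.1871]  x^+=[-0.3825, 2.5257, -2.1421]  P^+=[0.2761 -0.0501 -0.0801; -0.0501 0.1606 -0.0655; -0.0801 -0.0655 0.3070]
step 2: x^-=[-0.7859, 2.4500, -2.1084]  P^-=[0.3136 -0.1306 -0.1084; -0.1306 0.4591 0.0345; -0.1084 0.0345 0.6404]  S=[0.9213 -0.1549 0.1198; -0.1549 0.6117 0.1590; 0.1198 0.1590 0.9749]  K=[0.3671 -0.0030 -0.0711; -0.1392 0.6897 -0.0787; -0.0765 0.1183 0.6173]  nu=[4.3402, 1.4382, 3.6204]  x^+=[0.5456, 2.5531, -0.0354]  P^+=[0.1903 -0.0384 -0.0589; -0.0384 0.1292 -0.0453; -0.0589 -0.0453 0.2402]
step 3: x^-=[-0.1099, 2.8121, 0.1305]  P^-=[0.2556 -0.1021 -0.0842; -0.1021 0.4202 0.0354; -0.0842 0.0354 0.5555]  S=[0.8514 -0.1310 0.1145; -0.1310 0.5822 0.1471; 0.1145 0.1471 0.8996]  K=[0.3235 -0.0006 -0.0596; -0.1284 0.6762 -0.0680; -0.0642 0.1249 0.5806]  nu=[-1.6099, -4.2168, 0.6978]  x^+=[-0.6697, 0.1198, 0.1123]  P^+=[0.1677 -0.0339 -0.0508; -0.0339 0.1246 -0.0415; -0.0508 -0.0415 0.2247]
step 4: x^-=[-0.5497, 0.2393, 0.2091]  P^-=[0.2399 -0.0936 -0.0752; -0.0936 0.4134 0.0339; -0.0752 0.0339 0.5347]  S=[0.8333 -0.1241 0.1163; -0.1241 0.5780 0.1440; 0.1163 0.1440 0.8827]  K=[0.3106 0.0023 -0.0547; -0.1252 0.6743 -0.0661; -0.0593 0.1250 0.5709]  nu=[-2.5615, -1.1584, 0.7453]  x^+=[-1.3889, -0.2705, 0.6416]  P^+=[0.1610 -0.0324 -0.0479; -0.0324 0.1237 -0.0410; -0.0479 -0.0410 0.2206]
step 5: x^-=[-1.0394, -0.0043, 0.8406]  P^-=[0.2353 -0.0910 -0.0720; -0.0910 0.4117 0.0328; -0.0720 0.0328 0.5289]  S=[0.8282 -0.1219 0.1176; -0.1219 0.5769 0.1428; 0.1176 0.1428 0.8782]  K=[0.3068 0.0035 -0.0528; -0.1242 0.6739 -0.0658; -0.0575 0.1246 0.5682]  nu=[3.4138, 0.2503, -0.1994]  x^+=[0.0192, -0.2465, 0.5623]  P^+=[0.1590 -0.0320 -0.0469; -0.0320 0.1235 -0.0410; -0.0469 -0.0410 0.2194]

x_post = [0.0192, -0.2465, 0.5623]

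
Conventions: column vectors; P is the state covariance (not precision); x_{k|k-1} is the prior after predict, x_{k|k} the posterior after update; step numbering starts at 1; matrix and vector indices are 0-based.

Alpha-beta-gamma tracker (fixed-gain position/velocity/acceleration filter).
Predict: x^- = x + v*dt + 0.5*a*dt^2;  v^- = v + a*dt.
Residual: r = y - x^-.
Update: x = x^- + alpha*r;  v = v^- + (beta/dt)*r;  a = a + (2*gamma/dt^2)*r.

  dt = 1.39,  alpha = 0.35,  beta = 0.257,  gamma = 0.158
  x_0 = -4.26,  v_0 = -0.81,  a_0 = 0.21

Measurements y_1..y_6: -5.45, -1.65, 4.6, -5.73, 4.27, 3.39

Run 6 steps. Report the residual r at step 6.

resid = -7.4296

step 1: x_pred=-5.1830  r=-0.2670  x^+=-5.2765  v^+=-0.5675  a^+=0.1663
step 2: x_pred=-5.9046  r=4.2546  x^+=-4.4155  v^+=0.4504  a^+=0.8622
step 3: x_pred=-2.9565  r=7.5565  x^+=-0.3117  v^+=3.0459  a^+=2.0981
step 4: x_pred=5.9490  r=-11.6790  x^+=1.8613  v^+=3.8029  a^+=0.1879
step 5: x_pred=7.3289  r=-3.0589  x^+=6.2583  v^+=3.4986  a^+=-0.3124
step 6: x_pred=10.8196  r=-7.4296  x^+=8.2192  v^+=1.6907  a^+=-1.5275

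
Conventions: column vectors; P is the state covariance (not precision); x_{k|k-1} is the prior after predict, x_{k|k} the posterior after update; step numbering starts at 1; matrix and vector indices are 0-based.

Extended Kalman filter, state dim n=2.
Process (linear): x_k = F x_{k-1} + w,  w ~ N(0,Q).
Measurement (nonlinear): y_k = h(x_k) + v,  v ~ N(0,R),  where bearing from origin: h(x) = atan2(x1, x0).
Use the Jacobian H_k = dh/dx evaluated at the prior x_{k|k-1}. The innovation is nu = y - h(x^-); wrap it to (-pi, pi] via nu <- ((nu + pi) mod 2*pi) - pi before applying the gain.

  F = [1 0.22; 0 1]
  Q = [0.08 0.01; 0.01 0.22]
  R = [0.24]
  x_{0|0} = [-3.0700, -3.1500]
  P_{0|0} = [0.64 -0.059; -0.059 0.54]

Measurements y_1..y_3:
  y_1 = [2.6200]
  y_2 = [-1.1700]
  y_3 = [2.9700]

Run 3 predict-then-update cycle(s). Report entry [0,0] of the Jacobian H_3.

H_jac[0,0] = 0.0858

step 1: x^-=[-3.7630, -3.1500]  P^-=[0.7202 0.0698; 0.0698 0.7600]  H_jac=[0.1308 -0.1563]  S=[0.2680]  K=[0.3108; -0.4090]  nu=[-1.2185]  x^+=[-4.1417, -2.6516]  P^+=[0.6943 0.1039; 0.1039 0.7152]
step 2: x^-=[-4.7250, -2.6516]  P^-=[0.8546 0.2712; 0.2712 0.9352]  H_jac=[0.0903 -0.1610]  S=[0.2633]  K=[0.1274; -0.4786]  nu=[1.4602]  x^+=[-4.5390, -3.3505]  P^+=[0.8503 0.2873; 0.2873 0.8749]
step 3: x^-=[-5.2761, -3.3505]  P^-=[1.0991 0.4897; 0.4897 1.0949]  H_jac=[0.0858 -0.1351]  S=[0.2567]  K=[0.1095; -0.4124]  nu=[-0.7374]  x^+=[-5.3569, -3.0463]  P^+=[1.0960 0.5013; 0.5013 1.0512]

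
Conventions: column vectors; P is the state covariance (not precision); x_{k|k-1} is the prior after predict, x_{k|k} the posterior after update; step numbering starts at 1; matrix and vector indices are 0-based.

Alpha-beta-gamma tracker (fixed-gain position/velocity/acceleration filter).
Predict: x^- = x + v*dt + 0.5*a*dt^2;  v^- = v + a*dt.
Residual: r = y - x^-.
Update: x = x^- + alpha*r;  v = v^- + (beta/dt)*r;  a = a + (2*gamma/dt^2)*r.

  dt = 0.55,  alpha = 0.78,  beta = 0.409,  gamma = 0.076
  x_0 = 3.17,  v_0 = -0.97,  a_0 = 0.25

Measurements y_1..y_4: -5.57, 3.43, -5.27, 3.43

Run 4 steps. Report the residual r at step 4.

resid = 9.7188

step 1: x_pred=2.6743  r=-8.2443  x^+=-3.7563  v^+=-6.9633  a^+=-3.8926
step 2: x_pred=-8.1748  r=11.6048  x^+=0.8769  v^+=-0.4744  a^+=1.9386
step 3: x_pred=0.9092  r=-6.1792  x^+=-3.9106  v^+=-4.0033  a^+=-1.1663
step 4: x_pred=-6.2888  r=9.7188  x^+=1.2919  v^+=2.5825  a^+=3.7172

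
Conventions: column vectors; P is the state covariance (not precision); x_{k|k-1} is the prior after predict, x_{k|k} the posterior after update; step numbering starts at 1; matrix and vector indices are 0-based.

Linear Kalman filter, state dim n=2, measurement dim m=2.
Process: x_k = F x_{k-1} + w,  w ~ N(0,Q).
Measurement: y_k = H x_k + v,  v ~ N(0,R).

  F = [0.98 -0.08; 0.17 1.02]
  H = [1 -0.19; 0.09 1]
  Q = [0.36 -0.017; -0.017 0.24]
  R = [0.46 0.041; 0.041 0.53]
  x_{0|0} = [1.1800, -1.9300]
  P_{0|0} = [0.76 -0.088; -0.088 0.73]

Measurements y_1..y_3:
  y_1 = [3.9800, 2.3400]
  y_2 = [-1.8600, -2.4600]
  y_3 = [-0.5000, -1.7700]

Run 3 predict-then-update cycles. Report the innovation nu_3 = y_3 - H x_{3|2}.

step 1: x^-=[1.3108, -1.7680]  P^-=[1.1084 -0.0367; -0.0367 0.9909]  S=[1.6181 -0.0836; -0.0836 1.5233]  K=[0.6934 0.0794; -0.1058 0.6425]  nu=[2.3333, 3.9900]  x^+=[3.2457, 0.5488]  P^+=[0.3300 0.0408; 0.0408 0.3325]
step 2: x^-=[3.1369, 1.1115]  P^-=[0.6726 0.0511; 0.0511 0.6097]  S=[1.1352 0.0359; 0.0359 1.1543]  K=[0.5815 0.0786; -0.0739 0.5344]  nu=[-4.7857, -3.8538]  x^+=[0.0511, -0.5943]  P^+=[0.2784 0.0405; 0.0405 0.2766]
step 3: x^-=[0.0977, -0.5975]  P^-=[0.6228 0.0467; 0.0467 0.5498]  S=[1.0849 0.0385; 0.0385 1.0933]  K=[0.5632 0.0742; -0.0713 0.5093]  nu=[-0.7112, -1.1813]  x^+=[-0.3905, -1.1484]  P^+=[0.2694 0.0382; 0.0382 0.2636]

innov = [-0.7112, -1.1813]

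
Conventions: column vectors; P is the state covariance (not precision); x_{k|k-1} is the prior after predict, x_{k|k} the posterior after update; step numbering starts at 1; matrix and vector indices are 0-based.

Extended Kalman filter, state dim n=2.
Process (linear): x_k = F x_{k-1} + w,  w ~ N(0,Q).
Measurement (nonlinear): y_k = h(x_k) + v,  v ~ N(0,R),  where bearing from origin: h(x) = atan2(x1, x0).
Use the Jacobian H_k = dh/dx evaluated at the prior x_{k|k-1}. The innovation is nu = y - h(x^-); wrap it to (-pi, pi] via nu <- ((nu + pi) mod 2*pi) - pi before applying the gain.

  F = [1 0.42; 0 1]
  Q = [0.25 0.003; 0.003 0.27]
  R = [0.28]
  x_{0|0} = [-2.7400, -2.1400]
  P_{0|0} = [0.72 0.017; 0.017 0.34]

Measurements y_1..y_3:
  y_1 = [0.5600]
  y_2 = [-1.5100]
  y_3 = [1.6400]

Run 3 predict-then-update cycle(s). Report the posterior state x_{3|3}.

x_post = [-5.7735, -0.9825]

step 1: x^-=[-3.6388, -2.1400]  P^-=[1.0443 0.1628; 0.1628 0.6100]  H_jac=[0.1201 -0.2042]  S=[0.3125]  K=[0.2949; -0.3360]  nu=[-3.1132]  x^+=[-4.5569, -1.0939]  P^+=[1.0171 0.1938; 0.1938 0.5747]
step 2: x^-=[-5.0163, -1.0939]  P^-=[1.5312 0.4381; 0.4381 0.8447]  H_jac=[0.0415 -0.1903]  S=[0.3063]  K=[-0.0648; -0.4654]  nu=[1.4169]  x^+=[-5.1081, -1.7534]  P^+=[1.5299 0.4289; 0.4289 0.7784]
step 3: x^-=[-5.8445, -1.7534]  P^-=[2.2775 0.7588; 0.7588 1.0484]  H_jac=[0.0471 -0.1570]  S=[0.2997]  K=[-0.0396; -0.4299]  nu=[-1.7931]  x^+=[-5.7735, -0.9825]  P^+=[2.2771 0.7537; 0.7537 0.9930]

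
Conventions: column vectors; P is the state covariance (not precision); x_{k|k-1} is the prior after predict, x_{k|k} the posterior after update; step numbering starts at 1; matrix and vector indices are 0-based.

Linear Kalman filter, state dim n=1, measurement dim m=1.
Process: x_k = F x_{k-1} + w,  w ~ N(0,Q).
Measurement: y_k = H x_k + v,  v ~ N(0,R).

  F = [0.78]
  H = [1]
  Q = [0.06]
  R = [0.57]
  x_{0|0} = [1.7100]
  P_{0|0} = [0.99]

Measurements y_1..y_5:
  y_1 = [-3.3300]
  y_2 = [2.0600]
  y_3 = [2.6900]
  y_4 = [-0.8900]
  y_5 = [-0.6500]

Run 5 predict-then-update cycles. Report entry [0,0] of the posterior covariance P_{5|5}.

step 1: x^-=[1.3338]  P^-=[0.6623]  S=[1.2323]  K=[0.5375]  nu=[-4.6638]  x^+=[-1.1728]  P^+=[0.3064]
step 2: x^-=[-0.9148]  P^-=[0.2464]  S=[0.8164]  K=[0.3018]  nu=[2.9748]  x^+=[-0.0170]  P^+=[0.1720]
step 3: x^-=[-0.0133]  P^-=[0.1647]  S=[0.7347]  K=[0.2241]  nu=[2.7033]  x^+=[0.5926]  P^+=[0.1278]
step 4: x^-=[0.4623]  P^-=[0.1377]  S=[0.7077]  K=[0.1946]  nu=[-1.3523]  x^+=[0.1991]  P^+=[0.1109]
step 5: x^-=[0.1553]  P^-=[0.1275]  S=[0.6975]  K=[0.1828]  nu=[-0.8053]  x^+=[0.0081]  P^+=[0.1042]

P_post[0,0] = 0.1042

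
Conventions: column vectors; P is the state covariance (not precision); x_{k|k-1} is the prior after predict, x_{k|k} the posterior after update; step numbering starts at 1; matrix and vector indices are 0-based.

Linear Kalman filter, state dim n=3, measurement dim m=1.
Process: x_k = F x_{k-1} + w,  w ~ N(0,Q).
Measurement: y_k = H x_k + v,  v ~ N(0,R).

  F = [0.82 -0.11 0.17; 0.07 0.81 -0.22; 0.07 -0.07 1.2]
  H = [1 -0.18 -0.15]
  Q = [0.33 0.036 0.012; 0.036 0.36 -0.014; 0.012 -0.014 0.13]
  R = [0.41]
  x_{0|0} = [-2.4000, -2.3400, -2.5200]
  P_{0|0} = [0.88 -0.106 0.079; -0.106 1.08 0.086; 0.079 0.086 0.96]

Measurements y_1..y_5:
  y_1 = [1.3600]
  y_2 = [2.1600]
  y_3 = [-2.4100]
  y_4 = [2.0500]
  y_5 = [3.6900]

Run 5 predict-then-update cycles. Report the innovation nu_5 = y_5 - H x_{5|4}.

step 1: x^-=[-2.1390, -1.5090, -3.0282]  P^-=[1.0005 -0.1146 0.3399; -0.1146 1.0743 -0.2395; 0.3399 -0.2395 1.5219]  S=[1.4059]  K=[0.6900; -0.1935; 0.1100]  nu=[2.7732]  x^+=[-0.2254, -2.0456, -2.7230]  P^+=[0.3310 0.0731 0.2331; 0.0731 1.0216 -0.2096; 0.2331 -0.2096 1.5048]
step 2: x^-=[-0.4227, -1.0737, -3.1402]  P^-=[0.6681 -0.1175 0.6034; -0.1175 1.1805 -0.6547; 0.6034 -0.6547 2.3773]  S=[0.9957]  K=[0.6013; -0.2328; 0.3662]  nu=[1.9184]  x^+=[0.7308, -1.5203, -2.4376]  P^+=[0.3081 0.0219 0.3841; 0.0219 1.1266 -0.5699; 0.3841 -0.5699 2.2437]
step 3: x^-=[0.3521, -0.6440, -2.7676]  P^-=[0.7401 -0.2732 0.9592; -0.2732 1.4030 -1.2039; 0.9592 -1.2039 3.5280]  S=[1.0205]  K=[0.6324; -0.3383; 0.6337]  nu=[-3.2931]  x^+=[-1.7305, 0.4700, -4.8545]  P^+=[0.3319 -0.0549 0.5502; -0.0549 1.2862 -0.9851; 0.5502 -0.9851 3.1182]
step 4: x^-=[-2.2960, 1.3275, -5.9794]  P^-=[0.8590 -0.4644 1.3704; -0.4644 1.6844 -1.8463; 1.3704 -1.8463 4.8866]  S=[1.0899]  K=[0.6763; -0.4502; 0.8897]  nu=[3.6880]  x^+=[0.1980, -0.3328, -2.6981]  P^+=[0.3606 -0.1326 0.7146; -0.1326 1.4635 -1.4098; 0.7146 -1.4098 4.0238]
step 5: x^-=[-0.2597, 0.3379, -3.2006]  P^-=[0.9823 -0.6599 1.7880; -0.6599 1.9821 -2.5074; 1.7880 -2.5074 6.2914]  S=[1.1639]  K=[0.7156; -0.5504; 1.1132]  nu=[3.5304]  x^+=[2.2668, -1.6052, 0.7294]  P^+=[0.3863 -0.2015 0.8608; -0.2015 1.6295 -1.7943; 0.8608 -1.7943 4.8492]

innov = [3.5304]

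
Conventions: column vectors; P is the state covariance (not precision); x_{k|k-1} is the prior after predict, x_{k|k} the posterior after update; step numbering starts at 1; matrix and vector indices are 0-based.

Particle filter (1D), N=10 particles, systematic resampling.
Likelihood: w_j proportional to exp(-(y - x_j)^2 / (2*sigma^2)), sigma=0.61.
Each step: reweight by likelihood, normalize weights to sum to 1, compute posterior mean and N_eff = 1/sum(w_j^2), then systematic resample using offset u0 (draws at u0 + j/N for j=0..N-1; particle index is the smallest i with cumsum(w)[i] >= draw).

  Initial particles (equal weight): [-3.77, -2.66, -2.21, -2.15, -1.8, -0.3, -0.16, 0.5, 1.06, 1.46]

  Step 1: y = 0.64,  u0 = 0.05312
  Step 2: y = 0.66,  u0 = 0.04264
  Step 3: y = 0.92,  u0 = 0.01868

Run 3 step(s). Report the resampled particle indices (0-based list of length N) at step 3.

resampled_idx = [0, 1, 2, 3, 5, 6, 6, 7, 8, 9]

step 1: w=[0.0000, 0.0000, 0.0000, 0.0000, 0.0001, 0.1053, 0.1461, 0.3362, 0.2724, 0.1399]  mean=0.6058  Neff=4.1799  idx=[5, 6, 7, 7, 7, 7, 8, 8, 8, 9]
step 2: w=[0.0392, 0.0547, 0.1305, 0.1305, 0.1305, 0.1305, 0.1090, 0.1090, 0.1090, 0.0572]  mean=0.6705  Neff=8.9644  idx=[1, 2, 3, 3, 4, 5, 6, 7, 8, 8]
step 3: w=[0.0259, 0.0980, 0.0980, 0.0980, 0.0980, 0.0980, 0.1210, 0.1210, 0.1210, 0.1210]  mean=0.7539  Neff=9.3220  idx=[0, 1, 2, 3, 5, 6, 6, 7, 8, 9]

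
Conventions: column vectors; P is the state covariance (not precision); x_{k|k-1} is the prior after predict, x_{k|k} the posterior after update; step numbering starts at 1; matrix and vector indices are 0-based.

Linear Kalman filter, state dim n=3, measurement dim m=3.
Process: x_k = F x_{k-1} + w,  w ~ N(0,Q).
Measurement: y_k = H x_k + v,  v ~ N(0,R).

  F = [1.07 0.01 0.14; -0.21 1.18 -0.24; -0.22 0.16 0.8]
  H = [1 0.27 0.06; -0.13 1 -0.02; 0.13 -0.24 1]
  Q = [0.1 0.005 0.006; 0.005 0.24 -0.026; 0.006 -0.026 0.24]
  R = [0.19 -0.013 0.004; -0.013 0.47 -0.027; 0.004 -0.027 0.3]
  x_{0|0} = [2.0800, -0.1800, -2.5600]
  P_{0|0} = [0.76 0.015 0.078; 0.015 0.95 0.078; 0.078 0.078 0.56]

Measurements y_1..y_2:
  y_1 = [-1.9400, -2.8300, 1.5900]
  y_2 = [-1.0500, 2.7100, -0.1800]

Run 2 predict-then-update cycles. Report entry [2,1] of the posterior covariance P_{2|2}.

P_post[2,1] = 0.0486

step 1: x^-=[1.8654, -0.0348, -2.5344]  P^-=[1.0051 -0.1641 -0.0394; -0.1641 1.5848 0.1382; -0.0394 0.1382 0.6510]  S=[1.2241 0.1338 0.1003; 0.1338 2.1090 -0.3197; 0.1003 -0.3197 0.9929]  K=[0.8049 -0.1922 -0.0116; 0.1441 0.7451 -0.0400; -0.0433 0.1669 0.6752]  nu=[-3.6439, -2.6034, 3.8735]  x^+=[-0.6122, -2.6547, -0.1957]  P^+=[0.1787 -0.0780 -0.0370; -0.0780 0.3404 0.0603; -0.0370 0.0603 0.2172]
step 2: x^-=[-0.7090, -2.9570, -0.4466]  P^-=[0.2963 -0.1163 -0.0531; -0.1163 0.7352 0.0866; -0.0531 0.0866 0.4303]  S=[0.4750 0.0404 0.0132; 0.0404 1.2369 -0.1418; 0.0132 -0.1418 0.7296]  K=[0.5637 -0.1451 -0.0201; 0.1339 0.5974 -0.0302; -0.0358 0.1362 0.5790]  nu=[0.4842, 5.5659, -0.3509]  x^+=[-1.2364, 0.4434, 0.0907]  P^+=[0.1267 -0.0591 -0.0305; -0.0591 0.2731 0.0486; -0.0305 0.0486 0.1855]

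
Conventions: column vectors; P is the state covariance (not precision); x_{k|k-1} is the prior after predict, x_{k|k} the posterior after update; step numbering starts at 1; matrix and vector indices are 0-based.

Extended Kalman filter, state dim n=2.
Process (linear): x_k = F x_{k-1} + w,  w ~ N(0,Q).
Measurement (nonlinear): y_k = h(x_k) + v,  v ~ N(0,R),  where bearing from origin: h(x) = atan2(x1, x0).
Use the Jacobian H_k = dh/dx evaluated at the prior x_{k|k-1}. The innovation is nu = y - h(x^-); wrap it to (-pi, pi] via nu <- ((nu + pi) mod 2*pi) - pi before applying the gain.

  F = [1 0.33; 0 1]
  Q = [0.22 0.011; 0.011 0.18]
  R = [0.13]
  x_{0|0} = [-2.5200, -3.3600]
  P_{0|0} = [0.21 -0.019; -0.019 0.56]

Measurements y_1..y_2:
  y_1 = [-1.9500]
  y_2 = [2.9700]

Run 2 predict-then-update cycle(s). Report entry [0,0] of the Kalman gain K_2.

K[0,0] = 0.2332

step 1: x^-=[-3.6288, -3.3600]  P^-=[0.4784 0.1768; 0.1768 0.7400]  H_jac=[0.1374 -0.1484]  S=[0.1481]  K=[0.2667; -0.5773]  nu=[0.4446]  x^+=[-3.5102, -3.6167]  P^+=[0.4679 0.1996; 0.1996 0.6906]
step 2: x^-=[-4.7037, -3.6167]  P^-=[0.8949 0.4385; 0.4385 0.8706]  H_jac=[0.1027 -0.1336]  S=[0.1429]  K=[0.2332; -0.4986]  nu=[-0.8271]  x^+=[-4.8966, -3.2043]  P^+=[0.8871 0.4551; 0.4551 0.8351]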